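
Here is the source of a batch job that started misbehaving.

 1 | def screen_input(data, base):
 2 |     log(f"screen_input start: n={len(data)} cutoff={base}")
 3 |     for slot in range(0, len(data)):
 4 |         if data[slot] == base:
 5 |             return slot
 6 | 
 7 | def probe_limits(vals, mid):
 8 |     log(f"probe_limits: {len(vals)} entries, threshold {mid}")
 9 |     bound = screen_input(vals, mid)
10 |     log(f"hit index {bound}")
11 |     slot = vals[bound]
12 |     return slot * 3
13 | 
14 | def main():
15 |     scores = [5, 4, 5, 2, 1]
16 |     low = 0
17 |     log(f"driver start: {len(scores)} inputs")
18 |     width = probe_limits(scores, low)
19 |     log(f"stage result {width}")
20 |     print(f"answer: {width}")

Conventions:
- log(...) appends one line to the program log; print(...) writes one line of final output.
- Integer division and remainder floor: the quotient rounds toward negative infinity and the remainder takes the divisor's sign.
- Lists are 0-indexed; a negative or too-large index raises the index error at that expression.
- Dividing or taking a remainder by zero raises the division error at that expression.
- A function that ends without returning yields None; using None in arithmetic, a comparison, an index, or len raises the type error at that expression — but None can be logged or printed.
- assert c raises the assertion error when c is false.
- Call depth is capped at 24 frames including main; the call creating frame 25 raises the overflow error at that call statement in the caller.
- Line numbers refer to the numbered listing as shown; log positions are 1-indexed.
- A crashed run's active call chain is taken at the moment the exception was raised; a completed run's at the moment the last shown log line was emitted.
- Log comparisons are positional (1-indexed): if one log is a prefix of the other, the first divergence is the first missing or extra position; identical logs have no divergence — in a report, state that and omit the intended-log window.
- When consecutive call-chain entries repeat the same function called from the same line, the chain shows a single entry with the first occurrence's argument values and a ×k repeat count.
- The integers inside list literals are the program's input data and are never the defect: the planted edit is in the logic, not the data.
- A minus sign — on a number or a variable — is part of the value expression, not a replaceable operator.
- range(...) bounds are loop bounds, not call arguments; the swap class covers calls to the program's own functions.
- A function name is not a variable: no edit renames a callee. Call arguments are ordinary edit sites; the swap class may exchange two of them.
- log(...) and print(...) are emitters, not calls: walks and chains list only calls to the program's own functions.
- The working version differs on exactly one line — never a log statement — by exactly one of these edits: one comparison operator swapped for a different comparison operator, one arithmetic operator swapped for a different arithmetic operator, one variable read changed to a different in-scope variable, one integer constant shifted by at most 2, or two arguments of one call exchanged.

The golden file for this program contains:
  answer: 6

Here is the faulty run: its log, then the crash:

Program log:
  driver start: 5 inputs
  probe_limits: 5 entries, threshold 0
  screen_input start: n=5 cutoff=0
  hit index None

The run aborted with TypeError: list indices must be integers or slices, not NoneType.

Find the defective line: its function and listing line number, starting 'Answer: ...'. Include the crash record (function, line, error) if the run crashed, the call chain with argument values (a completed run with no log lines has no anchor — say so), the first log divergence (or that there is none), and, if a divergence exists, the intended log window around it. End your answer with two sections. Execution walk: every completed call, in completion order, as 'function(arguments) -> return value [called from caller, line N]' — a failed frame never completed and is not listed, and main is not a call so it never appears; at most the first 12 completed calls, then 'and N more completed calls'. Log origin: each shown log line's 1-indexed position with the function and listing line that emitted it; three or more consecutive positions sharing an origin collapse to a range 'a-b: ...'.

Answer: the defect is in main at line 16.
Key observation: The earliest visible damage is log position 2 — 'probe_limits: 5 entries, threshold 0' rather than the intended 'probe_limits: 5 entries, threshold 2'.
Crash: probe_limits, line 11, TypeError.
Call chain: main -> probe_limits([5, 4, 5, 2, 1], 0) (called at line 18).
First divergence: at position 2 the run shows 'probe_limits: 5 entries, threshold 0' where the working version logs 'probe_limits: 5 entries, threshold 2'.
Intended log window:
  1: driver start: 5 inputs
  2: probe_limits: 5 entries, threshold 2
  3: screen_input start: n=5 cutoff=2
Execution walk:
  screen_input([5, 4, 5, 2, 1], 0) -> None  [called from probe_limits, line 9]
Log origins:
  1: emitted by main (line 17)
  2: emitted by probe_limits (line 8)
  3: emitted by screen_input (line 2)
  4: emitted by probe_limits (line 10)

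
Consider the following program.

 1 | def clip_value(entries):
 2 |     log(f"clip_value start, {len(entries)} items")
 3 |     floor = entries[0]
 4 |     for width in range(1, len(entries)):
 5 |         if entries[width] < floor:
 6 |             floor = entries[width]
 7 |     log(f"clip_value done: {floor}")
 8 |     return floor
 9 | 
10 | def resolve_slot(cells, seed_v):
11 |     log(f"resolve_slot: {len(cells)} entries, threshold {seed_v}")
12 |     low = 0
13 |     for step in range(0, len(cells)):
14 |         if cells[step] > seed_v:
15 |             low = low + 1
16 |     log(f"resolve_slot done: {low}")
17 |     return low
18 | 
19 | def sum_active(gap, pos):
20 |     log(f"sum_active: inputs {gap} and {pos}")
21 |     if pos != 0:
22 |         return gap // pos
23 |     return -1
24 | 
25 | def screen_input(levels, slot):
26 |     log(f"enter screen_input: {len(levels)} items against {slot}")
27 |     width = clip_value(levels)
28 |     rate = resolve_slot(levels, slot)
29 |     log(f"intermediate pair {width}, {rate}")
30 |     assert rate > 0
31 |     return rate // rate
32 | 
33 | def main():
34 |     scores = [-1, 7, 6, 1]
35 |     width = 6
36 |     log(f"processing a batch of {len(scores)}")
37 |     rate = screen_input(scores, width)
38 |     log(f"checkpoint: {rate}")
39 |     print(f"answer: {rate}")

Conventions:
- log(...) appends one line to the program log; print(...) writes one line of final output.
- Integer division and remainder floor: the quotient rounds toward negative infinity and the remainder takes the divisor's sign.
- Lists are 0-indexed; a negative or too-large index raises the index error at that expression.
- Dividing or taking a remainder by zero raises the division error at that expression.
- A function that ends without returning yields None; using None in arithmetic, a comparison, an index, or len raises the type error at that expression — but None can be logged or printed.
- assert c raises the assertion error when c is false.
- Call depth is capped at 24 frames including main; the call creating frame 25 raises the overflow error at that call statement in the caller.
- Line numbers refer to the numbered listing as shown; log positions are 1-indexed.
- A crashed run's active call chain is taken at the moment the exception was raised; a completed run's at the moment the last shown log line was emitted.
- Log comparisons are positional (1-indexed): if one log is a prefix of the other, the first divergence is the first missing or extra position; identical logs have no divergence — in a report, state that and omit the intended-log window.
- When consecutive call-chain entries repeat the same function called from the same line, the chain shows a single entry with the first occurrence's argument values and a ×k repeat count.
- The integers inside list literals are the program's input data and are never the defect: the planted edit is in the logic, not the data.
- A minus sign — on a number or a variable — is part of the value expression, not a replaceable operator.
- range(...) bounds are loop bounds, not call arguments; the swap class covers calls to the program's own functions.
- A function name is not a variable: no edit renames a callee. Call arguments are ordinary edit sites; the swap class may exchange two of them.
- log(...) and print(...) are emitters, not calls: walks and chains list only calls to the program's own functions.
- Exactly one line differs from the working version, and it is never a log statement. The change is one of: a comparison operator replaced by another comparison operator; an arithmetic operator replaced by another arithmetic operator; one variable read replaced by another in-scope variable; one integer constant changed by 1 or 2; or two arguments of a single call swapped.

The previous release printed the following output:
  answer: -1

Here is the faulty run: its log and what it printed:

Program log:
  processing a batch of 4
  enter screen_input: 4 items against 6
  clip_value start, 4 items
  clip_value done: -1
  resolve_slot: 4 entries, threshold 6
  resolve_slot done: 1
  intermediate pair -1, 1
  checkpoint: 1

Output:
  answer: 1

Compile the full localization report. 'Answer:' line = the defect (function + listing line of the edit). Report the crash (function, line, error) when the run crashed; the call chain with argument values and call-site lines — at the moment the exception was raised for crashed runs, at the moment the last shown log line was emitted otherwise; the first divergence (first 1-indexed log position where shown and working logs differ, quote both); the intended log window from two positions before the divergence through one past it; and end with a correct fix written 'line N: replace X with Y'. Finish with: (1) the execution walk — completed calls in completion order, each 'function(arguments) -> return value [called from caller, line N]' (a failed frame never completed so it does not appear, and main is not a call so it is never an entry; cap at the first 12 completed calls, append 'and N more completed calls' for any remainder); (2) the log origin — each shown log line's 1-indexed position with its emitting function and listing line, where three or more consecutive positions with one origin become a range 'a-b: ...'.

Answer: the defect is in screen_input at line 31.
Core observation: The log first diverges at position 8: the faulty run prints 'checkpoint: 1' where the working version prints 'checkpoint: -1'.
Call chain: main.
First divergence: position 8; shown 'checkpoint: 1' vs intended 'checkpoint: -1'.
Intended log window:
  6: resolve_slot done: 1
  7: intermediate pair -1, 1
  8: checkpoint: -1
Execution walk:
  clip_value([-1, 7, 6, 1]) -> -1  [called from screen_input, line 27]
  resolve_slot([-1, 7, 6, 1], 6) -> 1  [called from screen_input, line 28]
  screen_input([-1, 7, 6, 1], 6) -> 1  [called from main, line 37]
Log origin:
  1: from main, line 36
  2: from screen_input, line 26
  3: from clip_value, line 2
  4: from clip_value, line 7
  5: from resolve_slot, line 11
  6: from resolve_slot, line 16
  7: from screen_input, line 29
  8: from main, line 38
A correct fix: line 31: replace `rate // rate` with `width // rate`.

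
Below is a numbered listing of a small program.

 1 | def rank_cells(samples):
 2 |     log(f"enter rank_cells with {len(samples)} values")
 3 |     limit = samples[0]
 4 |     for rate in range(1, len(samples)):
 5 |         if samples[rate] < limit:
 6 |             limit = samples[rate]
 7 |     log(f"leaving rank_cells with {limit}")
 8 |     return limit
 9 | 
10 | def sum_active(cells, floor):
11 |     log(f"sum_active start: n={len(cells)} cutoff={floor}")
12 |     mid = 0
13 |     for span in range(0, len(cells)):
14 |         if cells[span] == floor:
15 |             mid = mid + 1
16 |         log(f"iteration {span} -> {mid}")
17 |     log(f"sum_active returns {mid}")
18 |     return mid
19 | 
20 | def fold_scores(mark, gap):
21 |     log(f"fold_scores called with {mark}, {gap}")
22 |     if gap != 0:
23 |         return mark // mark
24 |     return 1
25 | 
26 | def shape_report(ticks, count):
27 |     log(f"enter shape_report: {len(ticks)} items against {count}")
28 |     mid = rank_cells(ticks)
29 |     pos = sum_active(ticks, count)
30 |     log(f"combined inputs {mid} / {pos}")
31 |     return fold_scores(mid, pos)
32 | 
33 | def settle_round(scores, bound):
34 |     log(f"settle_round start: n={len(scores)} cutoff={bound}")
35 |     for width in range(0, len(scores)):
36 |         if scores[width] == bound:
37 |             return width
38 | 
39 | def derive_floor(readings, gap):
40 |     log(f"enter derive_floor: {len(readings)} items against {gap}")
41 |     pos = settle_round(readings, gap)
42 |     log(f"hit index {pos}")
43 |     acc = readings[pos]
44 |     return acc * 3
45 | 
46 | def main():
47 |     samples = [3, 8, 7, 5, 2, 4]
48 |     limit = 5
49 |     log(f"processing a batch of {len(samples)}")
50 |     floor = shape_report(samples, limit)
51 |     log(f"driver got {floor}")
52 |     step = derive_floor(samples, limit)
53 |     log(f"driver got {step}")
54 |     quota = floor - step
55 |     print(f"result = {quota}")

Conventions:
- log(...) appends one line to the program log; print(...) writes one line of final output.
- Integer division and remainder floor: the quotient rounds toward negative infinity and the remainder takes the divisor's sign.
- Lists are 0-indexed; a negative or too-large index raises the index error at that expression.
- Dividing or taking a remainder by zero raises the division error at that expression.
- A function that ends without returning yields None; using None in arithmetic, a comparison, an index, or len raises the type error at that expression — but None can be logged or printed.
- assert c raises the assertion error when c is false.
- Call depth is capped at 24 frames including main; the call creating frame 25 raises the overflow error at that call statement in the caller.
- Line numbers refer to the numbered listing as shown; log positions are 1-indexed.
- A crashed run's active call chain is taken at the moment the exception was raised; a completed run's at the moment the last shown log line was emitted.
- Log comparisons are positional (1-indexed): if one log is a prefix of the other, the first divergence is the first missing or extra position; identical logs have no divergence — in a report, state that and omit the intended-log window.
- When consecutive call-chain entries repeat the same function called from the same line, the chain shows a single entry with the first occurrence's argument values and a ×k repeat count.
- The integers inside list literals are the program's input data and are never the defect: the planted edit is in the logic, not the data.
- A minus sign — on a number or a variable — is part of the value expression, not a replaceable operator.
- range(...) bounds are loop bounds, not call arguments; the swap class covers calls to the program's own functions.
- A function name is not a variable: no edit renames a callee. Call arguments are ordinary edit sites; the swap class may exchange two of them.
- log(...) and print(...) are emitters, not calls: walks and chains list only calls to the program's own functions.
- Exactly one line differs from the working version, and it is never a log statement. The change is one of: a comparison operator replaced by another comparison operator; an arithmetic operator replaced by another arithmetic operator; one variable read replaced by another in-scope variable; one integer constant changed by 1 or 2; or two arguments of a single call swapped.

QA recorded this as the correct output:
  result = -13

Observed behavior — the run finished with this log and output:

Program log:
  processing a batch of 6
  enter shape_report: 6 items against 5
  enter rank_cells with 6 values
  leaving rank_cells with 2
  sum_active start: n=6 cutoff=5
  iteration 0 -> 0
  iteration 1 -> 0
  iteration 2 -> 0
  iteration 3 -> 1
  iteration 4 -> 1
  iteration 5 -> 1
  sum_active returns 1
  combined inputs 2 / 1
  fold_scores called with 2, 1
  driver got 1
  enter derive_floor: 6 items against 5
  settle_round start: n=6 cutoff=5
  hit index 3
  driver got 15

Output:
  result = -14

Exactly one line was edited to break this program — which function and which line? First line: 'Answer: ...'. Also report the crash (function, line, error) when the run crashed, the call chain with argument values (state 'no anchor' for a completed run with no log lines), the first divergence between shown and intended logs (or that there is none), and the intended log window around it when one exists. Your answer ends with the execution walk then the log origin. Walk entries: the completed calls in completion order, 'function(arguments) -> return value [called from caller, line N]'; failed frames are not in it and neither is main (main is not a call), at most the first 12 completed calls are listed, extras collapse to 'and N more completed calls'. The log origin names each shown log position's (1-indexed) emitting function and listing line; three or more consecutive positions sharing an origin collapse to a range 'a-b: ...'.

Answer: the defect is in fold_scores at line 23.
The tell: Everything matches until log position 15, which reads 'driver got 1' in place of 'driver got 2'.
Call chain: main.
First divergence: at position 15 the run shows 'driver got 1' where the working version logs 'driver got 2'.
Intended log window:
  13: combined inputs 2 / 1
  14: fold_scores called with 2, 1
  15: driver got 2
  16: enter derive_floor: 6 items against 5
Execution walk:
  rank_cells([3, 8, 7, 5, 2, 4]) -> 2  [called from shape_report, line 28]
  sum_active([3, 8, 7, 5, 2, 4], 5) -> 1  [called from shape_report, line 29]
  fold_scores(2, 1) -> 1  [called from shape_report, line 31]
  shape_report([3, 8, 7, 5, 2, 4], 5) -> 1  [called from main, line 50]
  settle_round([3, 8, 7, 5, 2, 4], 5) -> 3  [called from derive_floor, line 41]
  derive_floor([3, 8, 7, 5, 2, 4], 5) -> 15  [called from main, line 52]
Log origin:
  1: emitted by main (line 49)
  2: emitted by shape_report (line 27)
  3: emitted by rank_cells (line 2)
  4: emitted by rank_cells (line 7)
  5: emitted by sum_active (line 11)
  6-11: emitted by sum_active (line 16)
  12: emitted by sum_active (line 17)
  13: emitted by shape_report (line 30)
  14: emitted by fold_scores (line 21)
  15: emitted by main (line 51)
  16: emitted by derive_floor (line 40)
  17: emitted by settle_round (line 34)
  18: emitted by derive_floor (line 42)
  19: emitted by main (line 53)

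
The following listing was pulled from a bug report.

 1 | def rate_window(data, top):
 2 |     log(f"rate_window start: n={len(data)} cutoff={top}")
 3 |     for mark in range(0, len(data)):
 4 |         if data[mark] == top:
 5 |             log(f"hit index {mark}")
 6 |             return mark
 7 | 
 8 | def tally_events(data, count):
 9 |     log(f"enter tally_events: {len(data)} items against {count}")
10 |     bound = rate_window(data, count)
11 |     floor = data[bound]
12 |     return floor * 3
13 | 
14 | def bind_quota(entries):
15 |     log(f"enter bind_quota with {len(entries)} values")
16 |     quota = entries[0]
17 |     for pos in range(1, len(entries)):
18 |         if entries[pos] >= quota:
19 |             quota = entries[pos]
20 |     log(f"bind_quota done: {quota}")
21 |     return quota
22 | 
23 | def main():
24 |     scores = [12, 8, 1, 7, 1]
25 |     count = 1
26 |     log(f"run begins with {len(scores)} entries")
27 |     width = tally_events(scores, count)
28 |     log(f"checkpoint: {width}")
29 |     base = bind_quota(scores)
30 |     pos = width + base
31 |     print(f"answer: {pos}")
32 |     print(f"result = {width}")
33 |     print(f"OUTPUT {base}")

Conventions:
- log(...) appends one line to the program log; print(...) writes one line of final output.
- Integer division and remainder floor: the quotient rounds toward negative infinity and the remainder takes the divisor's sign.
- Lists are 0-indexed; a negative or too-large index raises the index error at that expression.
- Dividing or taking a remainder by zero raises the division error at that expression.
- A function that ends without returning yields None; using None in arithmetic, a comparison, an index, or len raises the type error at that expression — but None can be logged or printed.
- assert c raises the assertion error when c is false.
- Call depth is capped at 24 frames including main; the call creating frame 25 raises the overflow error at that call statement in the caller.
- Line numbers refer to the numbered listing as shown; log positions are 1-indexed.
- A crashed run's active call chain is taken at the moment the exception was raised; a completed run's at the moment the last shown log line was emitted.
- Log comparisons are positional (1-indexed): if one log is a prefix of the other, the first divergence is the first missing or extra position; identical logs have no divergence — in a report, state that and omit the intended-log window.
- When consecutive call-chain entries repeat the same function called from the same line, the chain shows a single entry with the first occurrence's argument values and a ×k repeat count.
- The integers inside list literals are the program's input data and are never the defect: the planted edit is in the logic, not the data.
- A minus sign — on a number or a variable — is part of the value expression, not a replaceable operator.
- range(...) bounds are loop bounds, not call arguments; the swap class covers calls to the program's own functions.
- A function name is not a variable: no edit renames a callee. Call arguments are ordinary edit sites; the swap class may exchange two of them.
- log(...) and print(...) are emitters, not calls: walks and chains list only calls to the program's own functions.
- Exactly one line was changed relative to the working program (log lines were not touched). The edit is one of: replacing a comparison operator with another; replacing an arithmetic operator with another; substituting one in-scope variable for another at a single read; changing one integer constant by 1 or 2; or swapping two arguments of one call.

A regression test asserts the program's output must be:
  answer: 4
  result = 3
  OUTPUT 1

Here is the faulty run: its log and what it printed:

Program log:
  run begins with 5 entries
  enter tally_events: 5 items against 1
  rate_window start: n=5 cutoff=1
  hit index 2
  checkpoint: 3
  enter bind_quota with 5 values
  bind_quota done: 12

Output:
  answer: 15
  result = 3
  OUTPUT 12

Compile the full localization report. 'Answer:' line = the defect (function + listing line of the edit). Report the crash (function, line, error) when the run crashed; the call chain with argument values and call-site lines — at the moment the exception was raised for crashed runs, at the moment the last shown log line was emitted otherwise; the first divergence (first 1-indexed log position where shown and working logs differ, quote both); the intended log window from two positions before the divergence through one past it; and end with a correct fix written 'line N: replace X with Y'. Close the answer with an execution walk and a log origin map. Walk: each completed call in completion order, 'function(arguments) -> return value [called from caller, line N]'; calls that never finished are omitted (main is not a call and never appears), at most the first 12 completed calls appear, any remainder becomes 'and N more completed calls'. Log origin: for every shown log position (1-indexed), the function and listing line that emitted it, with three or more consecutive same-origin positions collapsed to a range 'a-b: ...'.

Answer: the defect is in bind_quota at line 18.
Key observation: Log line 7 is where behavior first shows: 'bind_quota done: 12' appears instead of 'bind_quota done: 1'.
Call chain: main -> bind_quota([12, 8, 1, 7, 1]) (called at line 29).
First divergence: at position 7 the run shows 'bind_quota done: 12' where the working version logs 'bind_quota done: 1'.
Intended log window:
  5: checkpoint: 3
  6: enter bind_quota with 5 values
  7: bind_quota done: 1
Execution walk:
  rate_window([12, 8, 1, 7, 1], 1) -> 2  [called from tally_events, line 10]
  tally_events([12, 8, 1, 7, 1], 1) -> 3  [called from main, line 27]
  bind_quota([12, 8, 1, 7, 1]) -> 12  [called from main, line 29]
Log line origins:
  1: emitted by main (line 26)
  2: emitted by tally_events (line 9)
  3: emitted by rate_window (line 2)
  4: emitted by rate_window (line 5)
  5: emitted by main (line 28)
  6: emitted by bind_quota (line 15)
  7: emitted by bind_quota (line 20)
A correct fix: line 18: replace `>=` with `<`.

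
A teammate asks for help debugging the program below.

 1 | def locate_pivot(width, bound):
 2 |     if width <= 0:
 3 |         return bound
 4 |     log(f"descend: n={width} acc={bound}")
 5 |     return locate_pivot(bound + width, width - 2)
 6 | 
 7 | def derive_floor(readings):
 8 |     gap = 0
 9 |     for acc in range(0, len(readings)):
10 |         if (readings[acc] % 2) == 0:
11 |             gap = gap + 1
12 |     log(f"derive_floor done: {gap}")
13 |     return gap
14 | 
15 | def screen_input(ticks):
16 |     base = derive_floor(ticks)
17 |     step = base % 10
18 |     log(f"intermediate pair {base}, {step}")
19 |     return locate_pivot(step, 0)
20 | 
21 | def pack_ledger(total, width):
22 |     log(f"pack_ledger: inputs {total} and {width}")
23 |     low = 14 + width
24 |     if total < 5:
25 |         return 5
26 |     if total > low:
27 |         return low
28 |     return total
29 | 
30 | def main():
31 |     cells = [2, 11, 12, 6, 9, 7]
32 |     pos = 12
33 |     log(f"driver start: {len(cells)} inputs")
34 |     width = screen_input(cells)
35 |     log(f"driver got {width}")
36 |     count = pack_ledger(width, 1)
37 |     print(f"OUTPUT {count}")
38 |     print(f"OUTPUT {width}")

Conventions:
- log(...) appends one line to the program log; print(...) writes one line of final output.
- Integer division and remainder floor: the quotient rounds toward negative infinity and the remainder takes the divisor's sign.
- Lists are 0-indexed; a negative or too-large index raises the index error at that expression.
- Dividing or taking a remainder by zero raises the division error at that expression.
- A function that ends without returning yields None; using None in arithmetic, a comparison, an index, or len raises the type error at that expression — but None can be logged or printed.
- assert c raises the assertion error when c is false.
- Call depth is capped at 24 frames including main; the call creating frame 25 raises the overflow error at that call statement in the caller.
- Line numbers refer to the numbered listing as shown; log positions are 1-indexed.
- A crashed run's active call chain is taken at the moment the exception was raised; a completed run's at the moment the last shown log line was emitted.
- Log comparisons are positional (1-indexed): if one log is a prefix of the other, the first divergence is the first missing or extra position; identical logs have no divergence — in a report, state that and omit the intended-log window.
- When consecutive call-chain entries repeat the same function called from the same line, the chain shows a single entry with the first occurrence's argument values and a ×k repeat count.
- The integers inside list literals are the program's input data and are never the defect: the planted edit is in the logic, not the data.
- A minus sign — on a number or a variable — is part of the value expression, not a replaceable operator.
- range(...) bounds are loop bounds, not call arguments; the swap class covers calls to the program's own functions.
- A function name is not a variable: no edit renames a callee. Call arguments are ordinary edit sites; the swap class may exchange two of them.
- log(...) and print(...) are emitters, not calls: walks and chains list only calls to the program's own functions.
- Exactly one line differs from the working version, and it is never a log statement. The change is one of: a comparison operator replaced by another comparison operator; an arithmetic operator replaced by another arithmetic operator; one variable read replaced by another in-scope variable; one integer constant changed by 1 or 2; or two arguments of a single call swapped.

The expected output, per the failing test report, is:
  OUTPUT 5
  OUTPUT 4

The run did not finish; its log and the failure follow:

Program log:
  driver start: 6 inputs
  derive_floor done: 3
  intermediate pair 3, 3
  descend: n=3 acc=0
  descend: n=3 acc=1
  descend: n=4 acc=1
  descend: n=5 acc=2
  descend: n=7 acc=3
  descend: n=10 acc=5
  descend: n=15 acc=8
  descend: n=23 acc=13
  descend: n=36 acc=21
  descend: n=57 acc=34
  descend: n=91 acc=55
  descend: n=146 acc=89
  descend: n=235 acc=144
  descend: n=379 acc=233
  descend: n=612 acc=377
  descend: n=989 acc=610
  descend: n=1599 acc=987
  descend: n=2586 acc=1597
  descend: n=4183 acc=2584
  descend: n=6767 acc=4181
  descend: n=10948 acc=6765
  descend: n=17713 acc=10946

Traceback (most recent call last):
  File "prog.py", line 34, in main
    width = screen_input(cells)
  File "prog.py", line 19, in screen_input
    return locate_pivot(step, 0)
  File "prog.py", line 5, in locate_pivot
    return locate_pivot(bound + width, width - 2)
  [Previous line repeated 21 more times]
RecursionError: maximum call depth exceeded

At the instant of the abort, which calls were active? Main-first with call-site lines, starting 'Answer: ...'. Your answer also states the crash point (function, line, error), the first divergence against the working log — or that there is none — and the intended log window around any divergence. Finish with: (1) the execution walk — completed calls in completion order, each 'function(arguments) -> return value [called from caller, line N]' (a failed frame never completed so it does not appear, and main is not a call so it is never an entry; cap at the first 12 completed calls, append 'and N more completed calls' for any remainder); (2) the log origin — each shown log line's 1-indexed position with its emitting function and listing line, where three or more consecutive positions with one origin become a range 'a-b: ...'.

Answer: main -> screen_input (called at line 34) -> locate_pivot (called at line 19) -> locate_pivot (called at line 5) ×21.
Key observation: The earliest visible damage is log position 5 — 'descend: n=3 acc=1' rather than the intended 'descend: n=1 acc=3'.
Crash: locate_pivot, line 5, RecursionError.
First divergence: position 5; shown 'descend: n=3 acc=1' vs intended 'descend: n=1 acc=3'.
Intended log window:
  3: intermediate pair 3, 3
  4: descend: n=3 acc=0
  5: descend: n=1 acc=3
  6: driver got 4
Execution walk:
  derive_floor([2, 11, 12, 6, 9, 7]) -> 3  [called from screen_input, line 16]
Log origins:
  1: logged in main at line 33
  2: logged in derive_floor at line 12
  3: logged in screen_input at line 18
  4-25: logged in locate_pivot at line 4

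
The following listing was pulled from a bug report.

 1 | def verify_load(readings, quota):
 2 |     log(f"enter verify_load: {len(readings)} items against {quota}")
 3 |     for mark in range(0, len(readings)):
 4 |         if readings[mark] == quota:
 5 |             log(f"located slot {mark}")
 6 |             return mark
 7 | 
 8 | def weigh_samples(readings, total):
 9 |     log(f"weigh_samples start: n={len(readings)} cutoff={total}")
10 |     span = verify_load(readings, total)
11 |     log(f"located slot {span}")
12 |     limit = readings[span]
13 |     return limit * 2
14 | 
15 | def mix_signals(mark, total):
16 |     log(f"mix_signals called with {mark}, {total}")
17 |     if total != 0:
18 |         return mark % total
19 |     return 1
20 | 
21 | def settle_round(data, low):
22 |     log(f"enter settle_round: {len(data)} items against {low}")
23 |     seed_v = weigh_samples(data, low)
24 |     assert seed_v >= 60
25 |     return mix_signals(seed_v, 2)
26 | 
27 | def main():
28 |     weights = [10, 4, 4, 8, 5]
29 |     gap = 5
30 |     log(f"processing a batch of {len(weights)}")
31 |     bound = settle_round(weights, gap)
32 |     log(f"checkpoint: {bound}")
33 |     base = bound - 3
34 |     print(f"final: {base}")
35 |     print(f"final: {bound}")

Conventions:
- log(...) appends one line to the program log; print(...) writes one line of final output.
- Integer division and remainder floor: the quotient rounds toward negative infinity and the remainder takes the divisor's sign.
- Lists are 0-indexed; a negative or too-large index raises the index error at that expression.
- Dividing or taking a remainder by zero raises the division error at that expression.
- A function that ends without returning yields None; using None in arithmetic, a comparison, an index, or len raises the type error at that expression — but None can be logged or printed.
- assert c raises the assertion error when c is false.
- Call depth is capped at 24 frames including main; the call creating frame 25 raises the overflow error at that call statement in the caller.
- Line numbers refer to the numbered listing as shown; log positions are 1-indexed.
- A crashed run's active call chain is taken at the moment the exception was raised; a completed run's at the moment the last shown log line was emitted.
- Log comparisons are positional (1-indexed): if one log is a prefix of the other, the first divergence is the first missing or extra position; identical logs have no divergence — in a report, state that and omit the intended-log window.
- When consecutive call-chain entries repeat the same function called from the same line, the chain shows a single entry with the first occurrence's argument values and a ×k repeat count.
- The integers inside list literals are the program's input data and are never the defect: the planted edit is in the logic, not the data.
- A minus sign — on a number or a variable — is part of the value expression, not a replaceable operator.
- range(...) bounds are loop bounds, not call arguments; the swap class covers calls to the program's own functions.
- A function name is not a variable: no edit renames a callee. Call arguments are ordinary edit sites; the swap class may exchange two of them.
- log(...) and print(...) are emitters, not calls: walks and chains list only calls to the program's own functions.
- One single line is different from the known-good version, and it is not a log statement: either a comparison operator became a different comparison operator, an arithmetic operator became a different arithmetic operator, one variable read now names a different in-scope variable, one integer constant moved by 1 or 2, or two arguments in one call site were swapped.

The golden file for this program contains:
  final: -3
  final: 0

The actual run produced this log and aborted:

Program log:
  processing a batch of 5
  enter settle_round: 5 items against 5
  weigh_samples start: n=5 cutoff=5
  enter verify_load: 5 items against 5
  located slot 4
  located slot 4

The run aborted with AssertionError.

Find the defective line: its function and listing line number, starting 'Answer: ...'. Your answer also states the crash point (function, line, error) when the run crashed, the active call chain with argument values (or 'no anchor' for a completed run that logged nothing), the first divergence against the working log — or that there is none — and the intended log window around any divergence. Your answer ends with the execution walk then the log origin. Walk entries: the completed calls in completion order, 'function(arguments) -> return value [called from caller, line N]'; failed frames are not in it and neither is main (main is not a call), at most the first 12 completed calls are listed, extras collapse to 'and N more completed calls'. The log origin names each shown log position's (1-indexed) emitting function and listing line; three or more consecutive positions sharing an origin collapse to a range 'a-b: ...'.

Answer: the defect is in settle_round at line 24.
Key fact: The shown log is a 6-line prefix of the intended one, whose next entry is 'mix_signals called with 10, 2'.
Crash: settle_round, line 24, AssertionError.
Call chain: main -> settle_round([10, 4, 4, 8, 5], 5) (called at line 31).
First divergence: position 7 — the faulty run's log ends after 6 lines; the working version continues with 'mix_signals called with 10, 2'.
Intended log window:
  5: located slot 4
  6: located slot 4
  7: mix_signals called with 10, 2
  8: checkpoint: 0
Execution walk:
  verify_load([10, 4, 4, 8, 5], 5) -> 4  [called from weigh_samples, line 10]
  weigh_samples([10, 4, 4, 8, 5], 5) -> 10  [called from settle_round, line 23]
Log origin:
  1: from main, line 30
  2: from settle_round, line 22
  3: from weigh_samples, line 9
  4: from verify_load, line 2
  5: from verify_load, line 5
  6: from weigh_samples, line 11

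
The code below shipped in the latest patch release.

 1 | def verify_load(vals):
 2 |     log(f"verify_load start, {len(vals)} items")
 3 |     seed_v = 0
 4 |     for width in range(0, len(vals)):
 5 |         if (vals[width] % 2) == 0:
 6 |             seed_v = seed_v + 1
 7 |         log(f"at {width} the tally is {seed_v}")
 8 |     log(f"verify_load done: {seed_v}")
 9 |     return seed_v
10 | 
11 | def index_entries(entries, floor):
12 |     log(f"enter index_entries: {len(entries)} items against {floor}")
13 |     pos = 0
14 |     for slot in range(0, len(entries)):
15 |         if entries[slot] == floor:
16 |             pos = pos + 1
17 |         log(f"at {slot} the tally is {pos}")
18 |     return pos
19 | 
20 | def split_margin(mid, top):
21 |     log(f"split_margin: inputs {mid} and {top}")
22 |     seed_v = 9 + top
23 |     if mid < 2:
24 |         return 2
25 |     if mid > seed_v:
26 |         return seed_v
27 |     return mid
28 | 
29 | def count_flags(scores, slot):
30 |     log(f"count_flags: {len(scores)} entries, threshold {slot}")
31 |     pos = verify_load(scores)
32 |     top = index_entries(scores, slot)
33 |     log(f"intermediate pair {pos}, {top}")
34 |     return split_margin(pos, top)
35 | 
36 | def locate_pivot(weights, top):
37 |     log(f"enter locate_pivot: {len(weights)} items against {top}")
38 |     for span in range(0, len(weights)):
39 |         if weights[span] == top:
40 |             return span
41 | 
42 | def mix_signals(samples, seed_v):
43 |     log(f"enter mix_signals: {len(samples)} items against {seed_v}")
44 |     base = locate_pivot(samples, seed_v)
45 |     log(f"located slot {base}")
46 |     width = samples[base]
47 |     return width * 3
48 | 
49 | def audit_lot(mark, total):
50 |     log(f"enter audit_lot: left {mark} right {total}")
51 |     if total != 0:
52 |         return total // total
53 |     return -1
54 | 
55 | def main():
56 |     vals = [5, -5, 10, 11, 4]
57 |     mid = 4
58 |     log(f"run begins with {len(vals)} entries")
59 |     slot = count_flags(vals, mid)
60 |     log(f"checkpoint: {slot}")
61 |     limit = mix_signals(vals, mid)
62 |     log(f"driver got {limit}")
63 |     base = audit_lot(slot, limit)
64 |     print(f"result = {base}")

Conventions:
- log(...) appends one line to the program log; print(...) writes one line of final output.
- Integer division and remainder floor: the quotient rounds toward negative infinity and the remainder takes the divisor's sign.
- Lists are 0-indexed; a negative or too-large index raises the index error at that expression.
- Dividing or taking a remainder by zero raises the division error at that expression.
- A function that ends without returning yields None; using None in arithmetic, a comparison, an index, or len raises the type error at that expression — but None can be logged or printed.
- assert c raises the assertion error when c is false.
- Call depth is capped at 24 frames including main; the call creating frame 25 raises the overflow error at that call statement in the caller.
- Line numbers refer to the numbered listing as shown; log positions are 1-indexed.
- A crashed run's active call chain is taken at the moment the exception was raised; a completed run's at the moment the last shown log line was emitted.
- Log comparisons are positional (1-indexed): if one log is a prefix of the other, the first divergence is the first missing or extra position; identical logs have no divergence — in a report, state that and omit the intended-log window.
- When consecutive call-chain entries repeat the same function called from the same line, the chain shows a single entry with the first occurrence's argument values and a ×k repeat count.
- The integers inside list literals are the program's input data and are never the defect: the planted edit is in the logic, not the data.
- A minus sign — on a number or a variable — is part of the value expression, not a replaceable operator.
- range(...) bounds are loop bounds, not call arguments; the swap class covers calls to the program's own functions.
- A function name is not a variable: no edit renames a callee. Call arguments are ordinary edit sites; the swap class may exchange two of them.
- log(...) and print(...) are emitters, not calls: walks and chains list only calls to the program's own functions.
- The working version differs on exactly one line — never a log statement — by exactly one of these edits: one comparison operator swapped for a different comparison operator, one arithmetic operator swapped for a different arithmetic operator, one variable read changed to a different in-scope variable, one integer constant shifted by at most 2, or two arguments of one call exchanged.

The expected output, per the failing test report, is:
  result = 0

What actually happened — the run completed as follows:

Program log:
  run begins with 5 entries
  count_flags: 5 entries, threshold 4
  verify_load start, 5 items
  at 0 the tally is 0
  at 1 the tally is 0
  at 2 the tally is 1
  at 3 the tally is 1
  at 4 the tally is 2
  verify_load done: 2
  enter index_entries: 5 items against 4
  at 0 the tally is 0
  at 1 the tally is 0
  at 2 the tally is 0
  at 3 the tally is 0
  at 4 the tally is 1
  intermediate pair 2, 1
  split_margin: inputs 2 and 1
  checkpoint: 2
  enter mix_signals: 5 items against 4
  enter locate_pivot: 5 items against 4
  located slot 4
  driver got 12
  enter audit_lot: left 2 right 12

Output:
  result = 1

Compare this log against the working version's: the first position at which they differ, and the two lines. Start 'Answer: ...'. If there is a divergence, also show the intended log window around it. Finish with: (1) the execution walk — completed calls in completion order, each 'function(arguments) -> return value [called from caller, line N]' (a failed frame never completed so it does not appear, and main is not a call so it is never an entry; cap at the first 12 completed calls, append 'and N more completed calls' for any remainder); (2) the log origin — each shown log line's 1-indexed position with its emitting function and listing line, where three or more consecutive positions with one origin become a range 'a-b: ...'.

Answer: there is none — every log position agrees.
Execution walk:
  verify_load([5, -5, 10, 11, 4]) -> 2  [called from count_flags, line 31]
  index_entries([5, -5, 10, 11, 4], 4) -> 1  [called from count_flags, line 32]
  split_margin(2, 1) -> 2  [called from count_flags, line 34]
  count_flags([5, -5, 10, 11, 4], 4) -> 2  [called from main, line 59]
  locate_pivot([5, -5, 10, 11, 4], 4) -> 4  [called from mix_signals, line 44]
  mix_signals([5, -5, 10, 11, 4], 4) -> 12  [called from main, line 61]
  audit_lot(2, 12) -> 1  [called from main, line 63]
Origin of each log line:
  1 — main, line 58
  2 — count_flags, line 30
  3 — verify_load, line 2
  4-8 — verify_load, line 7
  9 — verify_load, line 8
  10 — index_entries, line 12
  11-15 — index_entries, line 17
  16 — count_flags, line 33
  17 — split_margin, line 21
  18 — main, line 60
  19 — mix_signals, line 43
  20 — locate_pivot, line 37
  21 — mix_signals, line 45
  22 — main, line 62
  23 — audit_lot, line 50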